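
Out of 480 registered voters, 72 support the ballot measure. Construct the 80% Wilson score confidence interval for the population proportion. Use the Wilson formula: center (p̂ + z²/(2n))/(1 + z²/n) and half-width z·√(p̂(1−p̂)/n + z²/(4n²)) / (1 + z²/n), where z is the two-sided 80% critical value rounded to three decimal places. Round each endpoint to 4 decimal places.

Here p̂ = 72/480 = 0.15000 and z = 1.282 (z² = 1.643524).
1 + z²/n = 1.003424.
Adjusted center: (0.15000 + z²/(2n))/1.003424 = 0.15119.
Radicand: p̂(1−p̂)/n + z²/(4n²) = 0.000265625 + 0.000001783 = 0.000267408.
Half-width = 1.282·√0.000267408/1.003424 = 0.02089.
So the interval runs from 0.1303 to 0.1721.

(0.1303, 0.1721)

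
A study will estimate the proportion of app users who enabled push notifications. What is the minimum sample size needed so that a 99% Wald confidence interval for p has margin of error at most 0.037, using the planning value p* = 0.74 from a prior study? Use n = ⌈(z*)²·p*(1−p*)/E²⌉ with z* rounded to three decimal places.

For 99% confidence, z* = 2.576.
p*(1−p*) = 0.74·0.26 = 0.1924.
Required n before rounding: 6.635776 × 0.1924 / 0.037² = 932.596.
Rounding up, n = 933.

n = 933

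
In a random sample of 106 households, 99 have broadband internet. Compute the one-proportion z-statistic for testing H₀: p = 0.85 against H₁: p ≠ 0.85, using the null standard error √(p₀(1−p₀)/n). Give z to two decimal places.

z = 2.42

p̂ = 99/106 = 0.93396.
Under H₀, SE = √(p₀(1−p₀)/n) = √(0.85·0.15/106) = √0.001202830 = 0.034682.
z = (p̂ − p₀)/SE = (0.93396 − 0.85)/0.034682 = 2.42.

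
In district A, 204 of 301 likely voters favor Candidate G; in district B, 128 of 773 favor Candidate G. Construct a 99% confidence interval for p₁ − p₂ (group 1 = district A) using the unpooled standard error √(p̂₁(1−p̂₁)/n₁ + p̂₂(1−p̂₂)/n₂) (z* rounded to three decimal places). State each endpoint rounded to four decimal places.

(0.4347, 0.5896)

p̂₁ = 204/301 = 0.67774, p̂₂ = 128/773 = 0.16559; p̂₁ − p̂₂ = 0.51215.
Unpooled SE = √(p̂₁(1−p̂₁)/n₁ + p̂₂(1−p̂₂)/n₂) = √(0.000725609 + 0.000178744) = 0.030072.
z* = 2.576 at the 99% level. Margin = 2.576·0.030072 = 0.07747.
CI: 0.51215 ± 0.07747 = (0.4347, 0.5896).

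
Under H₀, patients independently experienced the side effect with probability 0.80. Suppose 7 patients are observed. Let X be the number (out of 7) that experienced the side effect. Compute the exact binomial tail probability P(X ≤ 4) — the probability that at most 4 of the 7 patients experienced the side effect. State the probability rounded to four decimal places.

P = 0.1480

X ~ Binomial(n=7, p=0.80).
P(X ≤ 4) = Σ_{j=0}^{4} C(7,j)·0.80^j·0.20^{7−j}.
= 0.000013 + 0.000358 + 0.004301 + 0.028672 + 0.114688 = 0.1480.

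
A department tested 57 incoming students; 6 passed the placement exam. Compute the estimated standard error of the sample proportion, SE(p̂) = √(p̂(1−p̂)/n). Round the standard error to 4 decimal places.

SE = 0.0406

p̂ = 6/57 = 0.10526.
p̂(1−p̂) = 0.094180.
SE = √(0.094180/57) = √0.001652281 = 0.0406.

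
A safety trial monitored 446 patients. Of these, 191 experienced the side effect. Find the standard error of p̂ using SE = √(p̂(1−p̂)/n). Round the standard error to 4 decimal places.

p̂ = 191/446 = 0.42825.
p̂(1−p̂) = 0.244852.
Dividing by n and taking the root: √0.000548996 = 0.0234.

SE = 0.0234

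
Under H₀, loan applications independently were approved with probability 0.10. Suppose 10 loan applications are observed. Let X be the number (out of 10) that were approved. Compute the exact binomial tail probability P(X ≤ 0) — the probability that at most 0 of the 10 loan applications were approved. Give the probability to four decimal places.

P = 0.3487

X ~ Binomial(n=10, p=0.10).
P(X ≤ 0) = C(10,0)·0.10^0·0.90^10.
= 0.348678 = 0.3487.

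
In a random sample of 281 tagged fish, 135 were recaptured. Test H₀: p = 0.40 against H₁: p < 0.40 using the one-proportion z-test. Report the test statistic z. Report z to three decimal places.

With x = 135 successes in n = 281, p̂ = 0.48043.
Null standard error: √(0.40·0.60/281) = √0.000854093 = 0.029225.
Test statistic: z = 0.08043/0.029225 = 2.752.

z = 2.752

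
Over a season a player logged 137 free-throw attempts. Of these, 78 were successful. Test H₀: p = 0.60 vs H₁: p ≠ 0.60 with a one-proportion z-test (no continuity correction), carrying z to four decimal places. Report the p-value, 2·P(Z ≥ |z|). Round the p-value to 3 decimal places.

p-value = 0.464

The sample proportion is 78/137 = 0.56934.
Null standard error: √(0.60·0.40/137) = √0.001751825 = 0.041855.
Test statistic (full precision, shown to 4 dp): z = (78/137 − 0.60)/SE₀ ≈ -0.7325.
From the standard normal, 2·P(Z ≥ |z|) = 0.464.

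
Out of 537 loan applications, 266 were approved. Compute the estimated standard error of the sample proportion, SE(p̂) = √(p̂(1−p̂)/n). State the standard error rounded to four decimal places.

With x = 266 successes in n = 537, p̂ = 0.49534.
p̂(1−p̂) = 0.249978.
Dividing by n and taking the root: √0.000465508 = 0.0216.

SE = 0.0216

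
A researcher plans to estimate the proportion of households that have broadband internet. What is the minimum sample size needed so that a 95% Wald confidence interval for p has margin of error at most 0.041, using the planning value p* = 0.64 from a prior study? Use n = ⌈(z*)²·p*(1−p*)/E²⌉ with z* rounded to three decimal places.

z* = 1.960 at the 95% level.
p*(1−p*) = 0.64·0.36 = 0.2304.
(z*)²·p*(1−p*)/E² = 3.841600·0.2304/0.001681 = 526.535.
⌈526.535⌉ = 527.

n = 527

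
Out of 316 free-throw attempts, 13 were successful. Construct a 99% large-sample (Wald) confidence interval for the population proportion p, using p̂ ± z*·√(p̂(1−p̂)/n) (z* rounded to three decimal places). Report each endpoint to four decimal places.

p̂ = 13/316 = 0.04114.
Standard error of p̂: √(0.039447/316) = √0.000124832 = 0.011173.
For 99% confidence, z* = 2.576.
Margin of error: 2.576 × 0.011173 = 0.02878.
Interval: 0.04114 ± 0.02878 → (0.0124, 0.0699).

(0.0124, 0.0699)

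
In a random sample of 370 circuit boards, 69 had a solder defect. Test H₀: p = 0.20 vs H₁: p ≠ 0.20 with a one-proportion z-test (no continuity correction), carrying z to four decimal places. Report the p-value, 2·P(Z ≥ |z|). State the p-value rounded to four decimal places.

The sample proportion is 69/370 = 0.18649.
Under H₀, SE = √(p₀(1−p₀)/n) = √(0.20·0.80/370) = √0.000432432 = 0.020795.
z = (p̂ − p₀)/SE = (69/370 − 0.20)/0.020795 ≈ -0.6498.
From the standard normal, 2·P(Z ≥ |z|) = 0.5158.

p-value = 0.5158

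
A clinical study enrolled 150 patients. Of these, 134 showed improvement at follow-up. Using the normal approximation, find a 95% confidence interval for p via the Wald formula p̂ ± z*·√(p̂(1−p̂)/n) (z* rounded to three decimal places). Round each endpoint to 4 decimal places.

(0.8439, 0.9427)

Sample proportion p̂ = 134/150 = 0.89333.
SE(p̂) = √(0.89333·0.10667/150) = 0.025204.
z* = 1.960 at the 95% level.
Margin of error: 1.960 × 0.025204 = 0.04940.
So the interval runs from 0.8439 to 0.9427.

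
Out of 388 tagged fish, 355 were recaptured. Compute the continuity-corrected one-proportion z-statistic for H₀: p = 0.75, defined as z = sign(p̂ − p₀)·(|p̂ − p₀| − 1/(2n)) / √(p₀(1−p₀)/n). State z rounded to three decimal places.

The sample proportion is 355/388 = 0.91495. p̂ − p₀ = 0.164948.
Continuity correction 1/(2n) = 1/776 = 0.001289.
Corrected numerator: |0.164948| − 0.001289 = 0.163659.
Null standard error: √(0.75·0.25/388) = √0.000483247 = 0.021983.
z = (+)0.163659/0.021983 = 7.445.

z = 7.445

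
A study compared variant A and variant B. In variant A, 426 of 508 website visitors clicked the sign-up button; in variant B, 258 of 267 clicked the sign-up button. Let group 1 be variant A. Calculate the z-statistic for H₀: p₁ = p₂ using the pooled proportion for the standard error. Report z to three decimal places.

p̂₁ = 426/508 = 0.83858, p̂₂ = 258/267 = 0.96629.
Pooling: p̂ = 684/775 = 0.88258.
SE = √[p̂(1−p̂)(1/n₁+1/n₂)] = √[0.88258·0.11742·(1/508+1/267)] ≈ 0.024334.
z = (p̂₁ − p̂₂)/SE = (0.83858 − 0.96629)/0.024334 = -0.12771/0.024334 = -5.248.

z = -5.248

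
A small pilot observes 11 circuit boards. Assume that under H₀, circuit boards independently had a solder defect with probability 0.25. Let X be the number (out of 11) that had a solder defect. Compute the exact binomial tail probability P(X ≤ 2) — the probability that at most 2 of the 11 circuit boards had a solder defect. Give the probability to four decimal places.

P = 0.4552

X ~ Binomial(n=11, p=0.25).
P(X ≤ 2) = C(11,0)·0.25^0·0.75^11 + C(11,1)·0.25^1·0.75^10 + C(11,2)·0.25^2·0.75^9.
= 0.042235 + 0.154862 + 0.258104 = 0.4552.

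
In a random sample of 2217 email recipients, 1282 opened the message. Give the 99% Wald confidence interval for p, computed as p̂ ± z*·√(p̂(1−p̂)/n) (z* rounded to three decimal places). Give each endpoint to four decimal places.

p̂ = 1282/2217 = 0.57826.
SE(p̂) = √(0.57826·0.42174/2217) = 0.010488.
For 99% confidence, z* = 2.576.
Margin = 2.576·0.010488 = 0.02702.
CI: 0.57826 ± 0.02702 = (0.5512, 0.6053).

(0.5512, 0.6053)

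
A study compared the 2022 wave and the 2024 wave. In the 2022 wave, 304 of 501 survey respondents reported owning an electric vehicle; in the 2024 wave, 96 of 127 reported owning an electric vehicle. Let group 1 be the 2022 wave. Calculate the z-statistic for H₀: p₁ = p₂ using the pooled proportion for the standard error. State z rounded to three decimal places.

Sample proportions: p̂₁ = 304/501 = 0.60679 and p̂₂ = 96/127 = 0.75591.
Pooled p̂ = (304+96)/(501+127) = 400/628 = 0.63694.
SE = √[p̂(1−p̂)(1/n₁+1/n₂)] = √[0.63694·0.36306·(1/501+1/127)] ≈ 0.047775.
z = -0.14912/0.047775 = -3.121.

z = -3.121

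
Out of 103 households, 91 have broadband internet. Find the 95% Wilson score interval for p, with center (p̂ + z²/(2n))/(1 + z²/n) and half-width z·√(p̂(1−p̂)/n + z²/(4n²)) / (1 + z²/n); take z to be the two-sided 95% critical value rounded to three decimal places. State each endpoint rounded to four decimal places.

(0.8073, 0.9321)

p̂ = 91/103 = 0.88350; z = 1.960, so z² = 3.841600.
Denominator 1 + z²/n = 1 + 3.841600/103 = 1.037297.
Center = (0.88350 + 0.018649)/1.037297 = 0.86971.
Radicand: p̂(1−p̂)/n + z²/(4n²) = 0.000999335 + 0.000090527 = 0.001089862.
Half-width = z·√(radicand)/denom = 1.960·0.033013/1.037297 = 0.06238.
So the interval runs from 0.8073 to 0.9321.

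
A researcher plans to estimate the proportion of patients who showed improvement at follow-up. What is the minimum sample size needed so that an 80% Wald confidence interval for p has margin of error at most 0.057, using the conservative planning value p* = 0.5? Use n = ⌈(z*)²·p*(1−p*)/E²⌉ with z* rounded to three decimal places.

n = 127

z* = 1.282 at the 80% level.
p*(1−p*) = 0.2500.
(z*)²·p*(1−p*)/E² = 1.643524·0.2500/0.003249 = 126.464.
⌈126.464⌉ = 127.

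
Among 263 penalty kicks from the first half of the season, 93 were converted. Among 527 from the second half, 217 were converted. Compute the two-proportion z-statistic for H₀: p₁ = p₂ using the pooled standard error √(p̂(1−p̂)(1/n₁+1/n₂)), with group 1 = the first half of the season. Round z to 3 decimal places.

p̂₁ = 93/263 = 0.35361, p̂₂ = 217/527 = 0.41176.
Pooled p̂ = (93+217)/(263+527) = 310/790 = 0.39241.
Pooled SE = √[0.2384233·0.00569981] ≈ 0.036864.
z = -0.05815/0.036864 = -1.577.

z = -1.577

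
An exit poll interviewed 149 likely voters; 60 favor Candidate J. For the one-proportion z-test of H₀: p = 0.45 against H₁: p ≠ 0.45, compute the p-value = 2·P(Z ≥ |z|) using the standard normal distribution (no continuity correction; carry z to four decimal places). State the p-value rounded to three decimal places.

Sample proportion p̂ = 60/149 = 0.40268.
Under H₀, SE = √(p₀(1−p₀)/n) = √(0.45·0.55/149) = √0.001661074 = 0.040756.
z = (p̂ − p₀)/SE = (60/149 − 0.45)/0.040756 ≈ -1.1609.
p-value = 2·P(Z ≥ |z|) with z = -1.1609 → 0.246.

p-value = 0.246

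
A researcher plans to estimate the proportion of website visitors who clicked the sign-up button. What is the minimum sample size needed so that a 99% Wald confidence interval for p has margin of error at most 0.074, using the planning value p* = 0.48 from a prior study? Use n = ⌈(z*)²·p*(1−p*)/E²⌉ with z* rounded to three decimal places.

The 99% critical value is z* = 2.576.
p*(1−p*) = 0.2496.
Required n before rounding: 6.635776 × 0.2496 / 0.074² = 302.463.
Rounding up, n = 303.

n = 303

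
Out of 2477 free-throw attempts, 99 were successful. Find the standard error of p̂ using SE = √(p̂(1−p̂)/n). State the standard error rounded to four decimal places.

With x = 99 successes in n = 2477, p̂ = 0.03997.
p̂(1−p̂) = 0.038372.
Dividing by n and taking the root: √0.000015491 = 0.0039.

SE = 0.0039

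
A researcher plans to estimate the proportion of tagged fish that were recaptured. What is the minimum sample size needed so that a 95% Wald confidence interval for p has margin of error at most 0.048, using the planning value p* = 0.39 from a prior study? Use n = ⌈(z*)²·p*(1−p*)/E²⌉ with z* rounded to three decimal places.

n = 397

The 95% critical value is z* = 1.960.
p*(1−p*) = 0.39·0.61 = 0.2379.
(z*)²·p*(1−p*)/E² = 3.841600·0.2379/0.002304 = 396.665.
Rounding up, n = 397.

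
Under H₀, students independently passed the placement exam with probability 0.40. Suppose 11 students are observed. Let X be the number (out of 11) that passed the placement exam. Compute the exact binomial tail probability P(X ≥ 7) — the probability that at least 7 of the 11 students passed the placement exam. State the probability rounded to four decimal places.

P = 0.0994

X ~ Binomial(n=11, p=0.40).
P(X ≥ 7) = Σ_{j=7}^{11} C(11,j)·0.40^j·0.60^{11−j}.
= 0.070071 + 0.023357 + 0.005190 + 0.000692 + 0.000042 = 0.0994.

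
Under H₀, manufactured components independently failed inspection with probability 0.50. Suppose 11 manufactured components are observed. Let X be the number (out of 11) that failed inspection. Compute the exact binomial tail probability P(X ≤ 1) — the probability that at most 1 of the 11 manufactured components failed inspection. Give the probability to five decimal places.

P = 0.00586

X ~ Binomial(n=11, p=0.50).
P(X ≤ 1) = C(11,0)·0.50^0·0.50^11 + C(11,1)·0.50^1·0.50^10.
= 0.000488 + 0.005371 = 0.00586.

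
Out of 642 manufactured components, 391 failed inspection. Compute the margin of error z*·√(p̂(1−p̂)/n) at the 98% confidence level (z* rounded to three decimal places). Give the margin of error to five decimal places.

ME = 0.04480

Sample proportion p̂ = 391/642 = 0.60903.
SE = √(p̂(1−p̂)/n) = √(0.238112/642) = 0.019259.
The 98% critical value is z* = 2.326.
ME = 2.326·0.019259 = 0.04480.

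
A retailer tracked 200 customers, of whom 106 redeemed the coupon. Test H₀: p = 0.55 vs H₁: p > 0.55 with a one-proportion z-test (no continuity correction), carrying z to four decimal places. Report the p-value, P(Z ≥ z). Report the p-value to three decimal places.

p-value = 0.715

With x = 106 successes in n = 200, p̂ = 0.53000.
Null standard error: √(0.55·0.45/200) = √0.001237500 = 0.035178.
Test statistic (full precision, shown to 4 dp): z = (106/200 − 0.55)/SE₀ ≈ -0.5685.
From the standard normal, P(Z ≥ z) = 0.715.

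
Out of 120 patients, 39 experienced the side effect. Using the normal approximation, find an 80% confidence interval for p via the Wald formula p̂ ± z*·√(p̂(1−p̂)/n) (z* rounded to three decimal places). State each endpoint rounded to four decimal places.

p̂ = 39/120 = 0.32500.
Standard error of p̂: √(0.219375/120) = √0.001828125 = 0.042757.
For 80% confidence, z* = 1.282.
Margin = 1.282·0.042757 = 0.05481.
So the interval runs from 0.2702 to 0.3798.

(0.2702, 0.3798)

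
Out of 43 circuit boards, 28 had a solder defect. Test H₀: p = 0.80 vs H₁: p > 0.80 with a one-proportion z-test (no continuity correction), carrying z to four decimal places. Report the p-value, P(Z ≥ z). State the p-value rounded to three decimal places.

The sample proportion is 28/43 = 0.65116.
Under H₀, SE = √(p₀(1−p₀)/n) = √(0.80·0.20/43) = √0.003720930 = 0.060999.
Test statistic (full precision, shown to 4 dp): z = (28/43 − 0.80)/SE₀ ≈ -2.4400.
p-value = P(Z ≥ z) with z = -2.4400 → 0.993.

p-value = 0.993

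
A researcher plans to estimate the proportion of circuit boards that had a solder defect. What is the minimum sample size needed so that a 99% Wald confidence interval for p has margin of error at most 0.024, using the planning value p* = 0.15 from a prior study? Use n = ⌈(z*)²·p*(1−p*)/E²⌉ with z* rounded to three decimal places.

n = 1469

The 99% critical value is z* = 2.576.
p*(1−p*) = 0.1275.
Required n before rounding: 6.635776 × 0.1275 / 0.024² = 1468.857.
⌈1468.857⌉ = 1469.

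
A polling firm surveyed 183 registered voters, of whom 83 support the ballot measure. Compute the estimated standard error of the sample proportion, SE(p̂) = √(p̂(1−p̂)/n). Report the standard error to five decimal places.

SE = 0.03680

With x = 83 successes in n = 183, p̂ = 0.45355.
p̂(1−p̂) = 0.45355·0.54645 = 0.247842.
SE = √(0.247842/183) = 0.03680.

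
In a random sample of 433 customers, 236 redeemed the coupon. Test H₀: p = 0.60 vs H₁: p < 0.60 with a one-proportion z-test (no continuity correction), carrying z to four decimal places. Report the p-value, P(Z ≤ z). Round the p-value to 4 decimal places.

p-value = 0.0098

With x = 236 successes in n = 433, p̂ = 0.54503.
Null standard error: √(0.60·0.40/433) = √0.000554273 = 0.023543.
Test statistic (full precision, shown to 4 dp): z = (236/433 − 0.60)/SE₀ ≈ -2.3347.
p-value = P(Z ≤ z) with z = -2.3347 → 0.0098.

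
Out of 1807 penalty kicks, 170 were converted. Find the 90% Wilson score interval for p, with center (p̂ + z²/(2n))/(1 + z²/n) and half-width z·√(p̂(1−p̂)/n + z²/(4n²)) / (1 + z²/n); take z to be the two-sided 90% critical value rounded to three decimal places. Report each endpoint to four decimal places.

Here p̂ = 170/1807 = 0.09408 and z = 1.645 (z² = 2.706025).
1 + z²/n = 1.001498.
Adjusted center: (0.09408 + z²/(2n))/1.001498 = 0.09469.
Radicand: p̂(1−p̂)/n + z²/(4n²) = 0.000047165 + 0.000000207 = 0.000047372.
Half-width = z·√(radicand)/denom = 1.645·0.006883/1.001498 = 0.01131.
Interval: 0.09469 ± 0.01131 → (0.0834, 0.1060).

(0.0834, 0.1060)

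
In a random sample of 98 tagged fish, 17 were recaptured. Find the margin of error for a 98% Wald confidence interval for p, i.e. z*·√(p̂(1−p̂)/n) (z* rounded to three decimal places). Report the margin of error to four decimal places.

ME = 0.0890

The sample proportion is 17/98 = 0.17347.
SE(p̂) = √(0.17347·0.82653/98) = 0.038250.
The 98% critical value is z* = 2.326.
Margin of error = z*·SE = 2.326 × 0.038250 = 0.0890.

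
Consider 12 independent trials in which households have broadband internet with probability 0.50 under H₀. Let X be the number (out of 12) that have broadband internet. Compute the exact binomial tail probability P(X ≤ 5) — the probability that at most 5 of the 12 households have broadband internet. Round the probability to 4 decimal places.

X ~ Binomial(n=12, p=0.50).
P(X ≤ 5) = Σ_{j=0}^{5} C(12,j)·0.50^j·0.50^{12−j}.
= 0.000244 + 0.002930 + 0.016113 + 0.053711 + 0.120850 + 0.193359 = 0.3872.

P = 0.3872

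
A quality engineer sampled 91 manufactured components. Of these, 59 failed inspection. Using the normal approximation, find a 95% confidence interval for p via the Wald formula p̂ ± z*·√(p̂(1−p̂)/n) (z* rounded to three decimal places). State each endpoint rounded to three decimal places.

The sample proportion is 59/91 = 0.64835.
SE = √(p̂(1−p̂)/n) = √(0.227992/91) = 0.050054.
The 95% critical value is z* = 1.960.
Margin of error: 1.960 × 0.050054 = 0.09811.
So the interval runs from 0.550 to 0.746.

(0.550, 0.746)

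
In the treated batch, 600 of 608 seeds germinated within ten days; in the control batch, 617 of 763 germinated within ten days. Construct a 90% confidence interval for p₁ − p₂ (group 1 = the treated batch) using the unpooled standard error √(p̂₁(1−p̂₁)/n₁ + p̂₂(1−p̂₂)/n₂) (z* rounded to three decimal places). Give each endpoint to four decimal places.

p̂₁ = 600/608 = 0.98684, p̂₂ = 617/763 = 0.80865; p̂₁ − p̂₂ = 0.17819.
SE = √(0.000021357 + 0.000202798) = √0.000224155 = 0.014972.
The 90% critical value is z* = 1.645. Margin = 1.645·0.014972 = 0.02463.
CI: 0.17819 ± 0.02463 = (0.1536, 0.2028).

(0.1536, 0.2028)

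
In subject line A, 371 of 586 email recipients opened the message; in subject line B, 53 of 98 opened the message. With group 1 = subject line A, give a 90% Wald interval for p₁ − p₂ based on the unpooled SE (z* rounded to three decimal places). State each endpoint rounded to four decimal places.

p̂₁ = 371/586 = 0.63311, p̂₂ = 53/98 = 0.54082; p̂₁ − p̂₂ = 0.09229.
Unpooled SE = √(p̂₁(1−p̂₁)/n₁ + p̂₂(1−p̂₂)/n₂) = √(0.000396387 + 0.002534021) = 0.054133.
For 90% confidence, z* = 1.645. Margin = 1.645·0.054133 = 0.08905.
So the interval runs from 0.0032 to 0.1813.

(0.0032, 0.1813)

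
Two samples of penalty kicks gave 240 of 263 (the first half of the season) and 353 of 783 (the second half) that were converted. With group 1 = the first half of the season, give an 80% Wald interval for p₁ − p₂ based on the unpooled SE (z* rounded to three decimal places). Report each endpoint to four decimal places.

p̂₁ = 240/263 = 0.91255, p̂₂ = 353/783 = 0.45083; p̂₁ − p̂₂ = 0.46172.
Unpooled SE = √(p̂₁(1−p̂₁)/n₁ + p̂₂(1−p̂₂)/n₂) = √(0.000303439 + 0.000316197) = 0.024892.
For 80% confidence, z* = 1.282. Margin of error = 0.03191.
So the interval runs from 0.4298 to 0.4936.

(0.4298, 0.4936)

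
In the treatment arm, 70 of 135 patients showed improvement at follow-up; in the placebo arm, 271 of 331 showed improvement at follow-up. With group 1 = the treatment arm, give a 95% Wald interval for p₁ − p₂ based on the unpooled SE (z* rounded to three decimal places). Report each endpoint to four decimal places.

(-0.3942, -0.2063)

p̂₁ = 70/135 = 0.51852, p̂₂ = 271/331 = 0.81873; p̂₁ − p̂₂ = -0.30021.
SE = √(0.001849312 + 0.000448370) = √0.002297682 = 0.047934.
z* = 1.960 at the 95% level. Margin = 1.960·0.047934 = 0.09395.
CI: -0.30021 ± 0.09395 = (-0.3942, -0.2063).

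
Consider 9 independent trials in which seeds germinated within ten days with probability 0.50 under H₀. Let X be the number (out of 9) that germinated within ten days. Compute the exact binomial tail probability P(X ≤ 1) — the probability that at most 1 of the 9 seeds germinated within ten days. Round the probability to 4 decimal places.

P = 0.0195

X ~ Binomial(n=9, p=0.50).
P(X ≤ 1) = C(9,0)·0.50^0·0.50^9 + C(9,1)·0.50^1·0.50^8.
= 0.001953 + 0.017578 = 0.0195.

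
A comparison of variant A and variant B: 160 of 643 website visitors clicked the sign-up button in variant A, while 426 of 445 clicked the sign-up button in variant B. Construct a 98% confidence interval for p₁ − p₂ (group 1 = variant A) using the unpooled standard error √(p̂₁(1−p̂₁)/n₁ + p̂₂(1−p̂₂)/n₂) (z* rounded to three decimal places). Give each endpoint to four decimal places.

p̂₁ = 160/643 = 0.24883, p̂₂ = 426/445 = 0.95730; p̂₁ − p̂₂ = -0.70847.
SE = √(0.000290693 + 0.000091851) = √0.000382544 = 0.019559.
z* = 2.326 at the 98% level. Margin of error = 0.04549.
Interval: -0.70847 ± 0.04549 → (-0.7540, -0.6630).

(-0.7540, -0.6630)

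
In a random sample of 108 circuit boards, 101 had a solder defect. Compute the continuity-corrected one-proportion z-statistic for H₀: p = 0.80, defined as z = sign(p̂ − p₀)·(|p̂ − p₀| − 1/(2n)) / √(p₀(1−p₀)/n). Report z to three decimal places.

z = 3.392

Sample proportion p̂ = 101/108 = 0.93519. p̂ − p₀ = 0.135185.
1/(2n) = 0.004630.
Corrected numerator: |0.135185| − 0.004630 = 0.130555.
Under H₀, SE = √(p₀(1−p₀)/n) = √(0.80·0.20/108) = √0.001481481 = 0.038490.
z = (+)0.130555/0.038490 = 3.392.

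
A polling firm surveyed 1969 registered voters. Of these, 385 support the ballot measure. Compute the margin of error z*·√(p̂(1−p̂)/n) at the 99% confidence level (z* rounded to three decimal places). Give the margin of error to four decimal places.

ME = 0.0230

Sample proportion p̂ = 385/1969 = 0.19553.
Standard error of p̂: √(0.157298/1969) = √0.000079887 = 0.008938.
z* = 2.576 at the 99% level.
So ME = 0.0230.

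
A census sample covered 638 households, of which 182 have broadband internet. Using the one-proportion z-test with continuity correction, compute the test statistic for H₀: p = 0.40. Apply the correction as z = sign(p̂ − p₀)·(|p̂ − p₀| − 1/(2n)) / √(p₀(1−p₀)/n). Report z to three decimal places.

z = -5.875

The sample proportion is 182/638 = 0.28527. p̂ − p₀ = -0.114734.
1/(2n) = 0.000784.
Corrected numerator: |-0.114734| − 0.000784 = 0.113950.
SE₀ = √(0.40·0.60/638) = 0.019395.
z = (−)0.113950/0.019395 = -5.875.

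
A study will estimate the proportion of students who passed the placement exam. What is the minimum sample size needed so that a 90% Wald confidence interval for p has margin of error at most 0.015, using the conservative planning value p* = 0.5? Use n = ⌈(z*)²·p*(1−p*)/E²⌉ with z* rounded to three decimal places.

n = 3007

The 90% critical value is z* = 1.645.
p*(1−p*) = 0.50·0.50 = 0.2500.
(z*)²·p*(1−p*)/E² = 2.706025·0.2500/0.000225 = 3006.694.
Rounding up, n = 3007.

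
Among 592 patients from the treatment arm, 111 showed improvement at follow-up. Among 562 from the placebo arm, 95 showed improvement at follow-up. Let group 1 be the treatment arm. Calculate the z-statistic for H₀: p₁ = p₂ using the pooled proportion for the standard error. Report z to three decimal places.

z = 0.819

p̂₁ = 111/592 = 0.18750, p̂₂ = 95/562 = 0.16904.
Pooling: p̂ = 206/1154 = 0.17851.
Pooled SE = √[0.1466439·0.00346855] ≈ 0.022553.
z = 0.01846/0.022553 = 0.819.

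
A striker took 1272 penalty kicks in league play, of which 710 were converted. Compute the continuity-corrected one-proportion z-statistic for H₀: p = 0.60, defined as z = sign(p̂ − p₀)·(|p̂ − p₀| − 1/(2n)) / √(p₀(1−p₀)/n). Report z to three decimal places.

z = -3.016

p̂ = 710/1272 = 0.55818. p̂ − p₀ = -0.041824.
1/(2n) = 0.000393.
Corrected numerator: |-0.041824| − 0.000393 = 0.041431.
Null standard error: √(0.60·0.40/1272) = √0.000188679 = 0.013736.
z = (−)0.041431/0.013736 = -3.016.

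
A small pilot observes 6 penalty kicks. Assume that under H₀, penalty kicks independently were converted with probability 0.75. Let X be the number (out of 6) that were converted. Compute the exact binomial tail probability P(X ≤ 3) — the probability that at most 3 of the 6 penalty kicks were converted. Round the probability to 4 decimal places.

P = 0.1694

X is binomial with n = 6 and p = 0.75.
P(X ≤ 3) = C(6,0)·0.75^0·0.25^6 + C(6,1)·0.75^1·0.25^5 + C(6,2)·0.75^2·0.25^4 + C(6,3)·0.75^3·0.25^3.
= 0.000244 + 0.004395 + 0.032959 + 0.131836 = 0.1694.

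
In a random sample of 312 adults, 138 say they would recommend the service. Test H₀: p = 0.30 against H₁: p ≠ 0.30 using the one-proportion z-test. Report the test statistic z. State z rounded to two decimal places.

z = 5.49

With x = 138 successes in n = 312, p̂ = 0.44231.
Under H₀, SE = √(p₀(1−p₀)/n) = √(0.30·0.70/312) = √0.000673077 = 0.025944.
z = (p̂ − p₀)/SE = (0.44231 − 0.30)/0.025944 = 5.49.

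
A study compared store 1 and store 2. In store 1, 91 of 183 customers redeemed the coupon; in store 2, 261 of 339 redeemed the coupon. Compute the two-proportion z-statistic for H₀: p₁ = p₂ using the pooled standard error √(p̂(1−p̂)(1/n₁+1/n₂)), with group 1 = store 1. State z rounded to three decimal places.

z = -6.342

Sample proportions: p̂₁ = 91/183 = 0.49727 and p̂₂ = 261/339 = 0.76991.
Pooling: p̂ = 352/522 = 0.67433.
SE = √[p̂(1−p̂)(1/n₁+1/n₂)] = √[0.67433·0.32567·(1/183+1/339)] ≈ 0.042987.
z = (p̂₁ − p̂₂)/SE = (0.49727 − 0.76991)/0.042987 = -0.27264/0.042987 = -6.342.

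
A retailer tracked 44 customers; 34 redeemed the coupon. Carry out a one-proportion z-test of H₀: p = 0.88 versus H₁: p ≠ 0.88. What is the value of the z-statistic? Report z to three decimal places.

z = -2.190

Sample proportion p̂ = 34/44 = 0.77273.
Null standard error: √(0.88·0.12/44) = √0.002400000 = 0.048990.
z = (p̂ − p₀)/SE = (0.77273 − 0.88)/0.048990 = -2.190.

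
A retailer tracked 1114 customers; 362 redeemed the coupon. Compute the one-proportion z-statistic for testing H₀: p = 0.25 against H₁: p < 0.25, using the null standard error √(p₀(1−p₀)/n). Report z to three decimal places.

p̂ = 362/1114 = 0.32496.
Under H₀, SE = √(p₀(1−p₀)/n) = √(0.25·0.75/1114) = √0.000168312 = 0.012974.
z = (p̂ − p₀)/SE = (0.32496 − 0.25)/0.012974 = 5.778.

z = 5.778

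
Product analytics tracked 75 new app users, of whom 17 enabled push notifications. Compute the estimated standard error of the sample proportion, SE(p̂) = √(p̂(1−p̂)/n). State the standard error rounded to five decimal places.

SE = 0.04834

Sample proportion p̂ = 17/75 = 0.22667.
p̂(1−p̂) = 0.175291.
SE = √(0.175291/75) = 0.04834.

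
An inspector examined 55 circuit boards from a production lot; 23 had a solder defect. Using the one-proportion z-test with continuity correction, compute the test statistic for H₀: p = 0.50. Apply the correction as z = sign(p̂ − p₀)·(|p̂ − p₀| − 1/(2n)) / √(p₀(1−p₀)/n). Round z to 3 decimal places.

Sample proportion p̂ = 23/55 = 0.41818. p̂ − p₀ = -0.081818.
1/(2n) = 0.009091.
Corrected numerator: |-0.081818| − 0.009091 = 0.072727.
Null standard error: √(0.50·0.50/55) = √0.004545455 = 0.067420.
z = −0.072727/0.067420 = -1.079.

z = -1.079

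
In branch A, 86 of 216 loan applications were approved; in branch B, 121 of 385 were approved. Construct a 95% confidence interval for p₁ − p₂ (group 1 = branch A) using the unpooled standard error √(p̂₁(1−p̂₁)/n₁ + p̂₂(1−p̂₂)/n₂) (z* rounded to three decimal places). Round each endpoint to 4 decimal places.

(0.0038, 0.1639)

p̂₁ = 86/216 = 0.39815, p̂₂ = 121/385 = 0.31429; p̂₁ − p̂₂ = 0.08386.
Unpooled SE = √(p̂₁(1−p̂₁)/n₁ + p̂₂(1−p̂₂)/n₂) = √(0.001109381 + 0.000559767) = 0.040855.
For 95% confidence, z* = 1.960. Margin of error = 0.08008.
CI: 0.08386 ± 0.08008 = (0.0038, 0.1639).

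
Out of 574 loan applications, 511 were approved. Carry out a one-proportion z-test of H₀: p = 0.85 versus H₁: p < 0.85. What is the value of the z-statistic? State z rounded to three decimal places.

z = 2.700

The sample proportion is 511/574 = 0.89024.
Under H₀, SE = √(p₀(1−p₀)/n) = √(0.85·0.15/574) = √0.000222125 = 0.014904.
z = (p̂ − p₀)/SE = (0.89024 − 0.85)/0.014904 = 2.700.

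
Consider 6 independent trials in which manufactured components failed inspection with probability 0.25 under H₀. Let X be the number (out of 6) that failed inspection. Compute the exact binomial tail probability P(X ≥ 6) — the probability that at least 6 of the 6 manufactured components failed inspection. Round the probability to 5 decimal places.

X is binomial with n = 6 and p = 0.25.
P(X ≥ 6) = C(6,6)·0.25^6·0.75^0.
= 0.000244 = 0.00024.

P = 0.00024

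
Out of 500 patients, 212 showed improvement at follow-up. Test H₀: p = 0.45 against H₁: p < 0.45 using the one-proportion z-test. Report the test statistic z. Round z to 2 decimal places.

z = -1.17

The sample proportion is 212/500 = 0.42400.
Null standard error: √(0.45·0.55/500) = √0.000495000 = 0.022249.
z = (0.42400 − 0.45)/0.022249 = -0.02600/0.022249 = -1.17.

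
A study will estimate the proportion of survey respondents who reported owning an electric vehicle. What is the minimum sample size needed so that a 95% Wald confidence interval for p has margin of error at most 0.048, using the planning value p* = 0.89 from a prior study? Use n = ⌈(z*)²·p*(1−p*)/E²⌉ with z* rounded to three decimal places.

n = 164

z* = 1.960 at the 95% level.
p*(1−p*) = 0.89·0.11 = 0.0979.
(z*)²·p*(1−p*)/E² = 3.841600·0.0979/0.002304 = 163.235.
Rounding up, n = 164.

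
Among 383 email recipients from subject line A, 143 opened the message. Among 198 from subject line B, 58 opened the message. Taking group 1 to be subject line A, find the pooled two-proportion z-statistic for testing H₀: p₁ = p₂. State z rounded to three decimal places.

Sample proportions: p̂₁ = 143/383 = 0.37337 and p̂₂ = 58/198 = 0.29293.
Pooled p̂ = (143+58)/(383+198) = 201/581 = 0.34596.
Pooled SE = √[0.2262702·0.00766147] ≈ 0.041636.
z = 0.08044/0.041636 = 1.932.

z = 1.932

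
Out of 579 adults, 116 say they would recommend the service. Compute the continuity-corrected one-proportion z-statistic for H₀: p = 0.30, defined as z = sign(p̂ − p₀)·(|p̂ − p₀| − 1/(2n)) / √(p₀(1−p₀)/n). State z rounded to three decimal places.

p̂ = 116/579 = 0.20035. p̂ − p₀ = -0.099655.
1/(2n) = 0.000864.
Corrected numerator: |-0.099655| − 0.000864 = 0.098791.
Under H₀, SE = √(p₀(1−p₀)/n) = √(0.30·0.70/579) = √0.000362694 = 0.019045.
z = −0.098791/0.019045 = -5.187.

z = -5.187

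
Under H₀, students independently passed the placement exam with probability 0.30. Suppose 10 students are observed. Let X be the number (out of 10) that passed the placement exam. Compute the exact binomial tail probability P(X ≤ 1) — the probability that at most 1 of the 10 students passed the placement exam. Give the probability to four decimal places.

P = 0.1493

X is binomial with n = 10 and p = 0.30.
P(X ≤ 1) = C(10,0)·0.30^0·0.70^10 + C(10,1)·0.30^1·0.70^9.
= 0.028248 + 0.121061 = 0.1493.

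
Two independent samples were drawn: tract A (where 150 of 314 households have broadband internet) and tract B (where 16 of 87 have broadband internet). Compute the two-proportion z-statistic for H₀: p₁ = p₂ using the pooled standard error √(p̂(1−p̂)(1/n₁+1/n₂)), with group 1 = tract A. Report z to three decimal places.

z = 4.923

p̂₁ = 150/314 = 0.47771, p̂₂ = 16/87 = 0.18391.
Pooled p̂ = (150+16)/(314+87) = 166/401 = 0.41397.
Pooled SE = √[0.2425980·0.01467897] ≈ 0.059675.
z = (p̂₁ − p̂₂)/SE = (0.47771 − 0.18391)/0.059675 = 0.29380/0.059675 = 4.923.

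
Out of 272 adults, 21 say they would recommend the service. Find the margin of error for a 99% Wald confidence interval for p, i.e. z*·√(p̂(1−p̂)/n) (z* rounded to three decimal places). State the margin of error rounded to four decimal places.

ME = 0.0417

The sample proportion is 21/272 = 0.07721.
SE(p̂) = √(0.07721·0.92279/272) = 0.016184.
The 99% critical value is z* = 2.576.
Margin of error = z*·SE = 2.576 × 0.016184 = 0.0417.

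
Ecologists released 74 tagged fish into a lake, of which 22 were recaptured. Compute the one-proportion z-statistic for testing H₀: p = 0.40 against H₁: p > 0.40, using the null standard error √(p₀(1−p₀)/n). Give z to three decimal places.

The sample proportion is 22/74 = 0.29730.
Null standard error: √(0.40·0.60/74) = √0.003243243 = 0.056949.
z = (0.29730 − 0.40)/0.056949 = -0.10270/0.056949 = -1.803.

z = -1.803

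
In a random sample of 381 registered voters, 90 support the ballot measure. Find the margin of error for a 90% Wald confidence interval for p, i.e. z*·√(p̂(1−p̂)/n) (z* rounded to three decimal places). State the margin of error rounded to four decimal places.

ME = 0.0358

With x = 90 successes in n = 381, p̂ = 0.23622.
SE(p̂) = √(0.23622·0.76378/381) = 0.021761.
The 90% critical value is z* = 1.645.
Margin of error = z*·SE = 1.645 × 0.021761 = 0.0358.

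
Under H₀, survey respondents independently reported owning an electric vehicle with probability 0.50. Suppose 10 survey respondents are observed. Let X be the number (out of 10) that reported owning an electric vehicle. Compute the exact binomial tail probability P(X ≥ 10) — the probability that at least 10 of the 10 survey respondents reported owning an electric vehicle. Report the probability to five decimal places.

P = 0.00098

X is binomial with n = 10 and p = 0.50.
P(X ≥ 10) = C(10,10)·0.50^10·0.50^0.
= 0.000977 = 0.00098.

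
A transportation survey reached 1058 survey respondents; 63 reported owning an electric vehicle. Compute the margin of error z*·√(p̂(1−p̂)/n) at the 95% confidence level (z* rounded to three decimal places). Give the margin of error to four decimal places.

ME = 0.0143

p̂ = 63/1058 = 0.05955.
SE(p̂) = √(0.05955·0.94045/1058) = 0.007275.
The 95% critical value is z* = 1.960.
Margin of error = z*·SE = 1.960 × 0.007275 = 0.0143.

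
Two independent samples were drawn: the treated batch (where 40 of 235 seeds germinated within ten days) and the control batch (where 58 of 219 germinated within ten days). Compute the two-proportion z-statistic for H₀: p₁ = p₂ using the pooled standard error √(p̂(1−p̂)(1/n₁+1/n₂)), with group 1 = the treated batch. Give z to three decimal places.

z = -2.449

p̂₁ = 40/235 = 0.17021, p̂₂ = 58/219 = 0.26484.
Pooling: p̂ = 98/454 = 0.21586.
Pooled SE = √[0.1692639·0.00882153] ≈ 0.038642.
z = -0.09463/0.038642 = -2.449.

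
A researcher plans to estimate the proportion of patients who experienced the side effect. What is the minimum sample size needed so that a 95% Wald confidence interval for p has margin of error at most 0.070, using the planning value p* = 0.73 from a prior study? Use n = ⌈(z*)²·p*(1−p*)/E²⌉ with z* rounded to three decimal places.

n = 155

The 95% critical value is z* = 1.960.
p*(1−p*) = 0.1971.
(z*)²·p*(1−p*)/E² = 3.841600·0.1971/0.004900 = 154.526.
Rounding up, n = 155.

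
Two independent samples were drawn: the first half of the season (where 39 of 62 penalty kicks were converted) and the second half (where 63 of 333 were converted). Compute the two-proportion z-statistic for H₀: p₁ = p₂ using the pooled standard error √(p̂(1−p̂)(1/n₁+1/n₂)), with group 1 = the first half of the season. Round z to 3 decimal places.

p̂₁ = 39/62 = 0.62903, p̂₂ = 63/333 = 0.18919.
Pooling: p̂ = 102/395 = 0.25823.
SE = √[p̂(1−p̂)(1/n₁+1/n₂)] = √[0.25823·0.74177·(1/62+1/333)] ≈ 0.060537.
z = (p̂₁ − p̂₂)/SE = (0.62903 − 0.18919)/0.060537 = 0.43984/0.060537 = 7.266.

z = 7.266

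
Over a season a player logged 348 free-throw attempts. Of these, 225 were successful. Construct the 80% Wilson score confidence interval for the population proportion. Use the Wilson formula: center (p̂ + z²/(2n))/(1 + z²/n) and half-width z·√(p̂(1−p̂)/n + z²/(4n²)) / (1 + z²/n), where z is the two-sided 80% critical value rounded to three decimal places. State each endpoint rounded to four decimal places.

Here p̂ = 225/348 = 0.64655 and z = 1.282 (z² = 1.643524).
Denominator 1 + z²/n = 1 + 1.643524/348 = 1.004723.
Center = (0.64655 + 0.002361)/1.004723 = 0.64586.
Radicand: p̂(1−p̂)/n + z²/(4n²) = 0.000656674 + 0.000003393 = 0.000660067.
Half-width = z·√(radicand)/denom = 1.282·0.025692/1.004723 = 0.03278.
CI: 0.64586 ± 0.03278 = (0.6131, 0.6786).

(0.6131, 0.6786)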